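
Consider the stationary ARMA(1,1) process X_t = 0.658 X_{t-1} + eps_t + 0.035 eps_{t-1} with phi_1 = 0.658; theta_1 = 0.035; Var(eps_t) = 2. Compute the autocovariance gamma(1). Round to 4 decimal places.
\gamma(1) = 2.5006

Multiply the model equation by X_{t-k} and take expectations. With theta_0 = psi_0 = 1 and psi_j the MA(infinity) weights, this gives
  gamma(k) - sum_i phi_i gamma(k-i) = c_k,
  c_k = sigma^2 * sum_{j=k..q} theta_j psi_{j-k}   (c_k = 0 for k > q),
using gamma(-m) = gamma(m).
psi-weights needed (psi_j = theta_j + sum_i phi_i psi_{j-i}):
  psi_1 = theta_1 + phi_1 = 0.035 + (0.658) = 0.693
Right-hand sides:
  c_0 = sigma^2 (1 + theta_1 psi_1) = 2 * (1 + (0.035)(0.693)) = 2 * 1.024255 = 2.04851
  c_1 = sigma^2 theta_1 = 2 * (0.035) = 0.07
  c_2 = 0
Equations for k = 0 and k = 1 (AR order 1):
  gamma(0) = phi_1 gamma(1) + c_0
  gamma(1) = phi_1 gamma(0) + c_1
Substituting the second into the first: gamma(0) (1 - phi_1^2) = c_0 + phi_1 c_1, so
  gamma(0) = (c_0 + phi_1 c_1) / (1 - phi_1^2) = (2.04851 + (0.658)(0.07)) / (1 - (0.658)^2) = 2.09457 / 0.567036 = 3.693892.
  gamma(1) = phi_1 gamma(0) + c_1 = (0.658)(3.693892) + (0.07) = 2.500581.
Therefore gamma(1) = 2.5006 (to 4 decimal places).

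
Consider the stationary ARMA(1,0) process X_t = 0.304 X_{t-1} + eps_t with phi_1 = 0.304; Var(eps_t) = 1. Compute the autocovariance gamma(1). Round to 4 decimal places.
\gamma(1) = 0.3350

Multiply the model equation by X_{t-k} and take expectations. With theta_0 = psi_0 = 1 and psi_j the MA(infinity) weights, this gives
  gamma(k) - sum_i phi_i gamma(k-i) = c_k,
  c_k = sigma^2 * sum_{j=k..q} theta_j psi_{j-k}   (c_k = 0 for k > q),
using gamma(-m) = gamma(m).
Pure AR (q = 0): c_0 = sigma^2 = 1, c_k = 0 for k >= 1.
Equations for k = 0 and k = 1 (AR order 1):
  gamma(0) = phi_1 gamma(1) + c_0
  gamma(1) = phi_1 gamma(0) + c_1
Substituting the second into the first: gamma(0) (1 - phi_1^2) = c_0 + phi_1 c_1, so
  gamma(0) = c_0 / (1 - phi_1^2) = 1 / (1 - (0.304)^2) = 1 / 0.907584 = 1.101826.
  gamma(1) = phi_1 gamma(0) = (0.304)(1.101826) = 0.334955.
Therefore gamma(1) = 0.3350 (to 4 decimal places).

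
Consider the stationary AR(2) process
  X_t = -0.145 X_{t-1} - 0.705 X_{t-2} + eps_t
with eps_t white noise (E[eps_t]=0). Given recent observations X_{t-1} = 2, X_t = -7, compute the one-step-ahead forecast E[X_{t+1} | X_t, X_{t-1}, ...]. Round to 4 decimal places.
E[X_{t+1} \mid \mathcal F_t] = -0.3950

For an AR(p) model X_t = c + sum_i phi_i X_{t-i} + eps_t, the
one-step-ahead conditional mean is
  E[X_{t+1} | X_t, ...] = c + sum_i phi_i X_{t+1-i}.
Substitute known values:
  E[X_{t+1} | ...] = (-0.145) * (-7) + (-0.705) * (2)
                   = -0.3950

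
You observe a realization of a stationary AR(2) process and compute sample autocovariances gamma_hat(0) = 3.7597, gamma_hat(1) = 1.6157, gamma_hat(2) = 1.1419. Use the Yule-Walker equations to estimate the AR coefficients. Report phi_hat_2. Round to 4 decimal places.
\hat\phi_{2} = 0.1460

The Yule-Walker equations for an AR(p) process read, in matrix form,
  Gamma_p phi = r_p,   with   (Gamma_p)_{ij} = gamma(|i - j|),
                       (r_p)_i = gamma(i),   i,j = 1..p.
Substitute the sample gammas (Toeplitz matrix and right-hand side of size 2):
  Gamma_p = [[3.7597, 1.6157], [1.6157, 3.7597]]
  r_p     = [1.6157, 1.1419]
Written out:
  3.7597 phi_1 + 1.6157 phi_2 = 1.6157
  1.6157 phi_1 + 3.7597 phi_2 = 1.1419
Solve by Cramer's rule:
  det = gamma(0)^2 - gamma(1)^2 = (3.7597)^2 - (1.6157)^2 = 14.13534409 - 2.61048649 = 11.5248576
  phi_hat_1 = [gamma(1) gamma(0) - gamma(1) gamma(2)] / det = [(1.6157)(3.7597) - (1.6157)(1.1419)] / 11.5248576 = 4.22957946 / 11.5248576 = 0.367
  phi_hat_2 = [gamma(0) gamma(2) - gamma(1)^2] / det = [(3.7597)(1.1419) - (1.6157)^2] / 11.5248576 = 1.68271494 / 11.5248576 = 0.146
So phi_hat = [0.3670, 0.1460].
Therefore phi_hat_2 = 0.1460.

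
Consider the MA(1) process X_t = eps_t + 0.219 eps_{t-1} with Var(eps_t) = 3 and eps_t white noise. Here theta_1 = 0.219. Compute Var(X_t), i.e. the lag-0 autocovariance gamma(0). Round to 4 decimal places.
\gamma(0) = 3.1439

For an MA(q) process X_t = eps_t + sum_i theta_i eps_{t-i} with
Var(eps_t) = sigma^2, the variance is
  gamma(0) = sigma^2 * (1 + sum_i theta_i^2).
  sum_i theta_i^2 = (0.219)^2 = 0.047961.
  gamma(0) = 3 * (1 + 0.047961) = 3 * 1.047961 = 3.143883, which rounds to 3.1439.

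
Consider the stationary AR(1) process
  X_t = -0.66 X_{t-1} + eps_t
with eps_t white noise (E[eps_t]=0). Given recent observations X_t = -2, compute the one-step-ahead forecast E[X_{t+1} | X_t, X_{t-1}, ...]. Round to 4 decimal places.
E[X_{t+1} \mid \mathcal F_t] = 1.3200

For an AR(p) model X_t = c + sum_i phi_i X_{t-i} + eps_t, the
one-step-ahead conditional mean is
  E[X_{t+1} | X_t, ...] = c + sum_i phi_i X_{t+1-i}.
Substitute known values:
  E[X_{t+1} | ...] = (-0.66) * (-2)
                   = 1.3200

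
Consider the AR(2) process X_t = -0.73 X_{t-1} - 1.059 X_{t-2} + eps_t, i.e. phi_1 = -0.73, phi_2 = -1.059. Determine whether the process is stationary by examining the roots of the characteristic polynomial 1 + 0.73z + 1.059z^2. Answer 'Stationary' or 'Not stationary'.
\text{Not stationary}

The AR(p) characteristic polynomial is P(z) = 1 + 0.73z + 1.059z^2.
Stationarity requires all roots to lie outside the unit circle, i.e. |z| > 1 for every root.
Set 1 + (0.73) z + (1.059) z^2 = 0, i.e. a z^2 + b z + c = 0 with a = 1.059, b = 0.73, c = 1.
Discriminant D = b^2 - 4ac = (0.73)^2 - 4*(1.059)*1 = 0.5329 - (4.236) = -3.7031.
D < 0, so the roots are the complex-conjugate pair z = (-b +/- i sqrt(-D)) / (2a) = -0.3447 +/- 0.9086i.
For a conjugate pair |z|^2 = z * conj(z) = (product of roots) = c/a = 1/(1.059) = 0.944287, so |z| = sqrt(0.944287) = 0.9717 for both roots.
Moduli of all roots: 0.9717, 0.9717.
All moduli strictly greater than 1? No.
Verdict: Not stationary.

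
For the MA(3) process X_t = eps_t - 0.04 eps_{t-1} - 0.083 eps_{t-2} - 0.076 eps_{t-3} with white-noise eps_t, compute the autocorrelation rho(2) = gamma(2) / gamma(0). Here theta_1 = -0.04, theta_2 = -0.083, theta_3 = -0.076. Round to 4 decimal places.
\rho(2) = -0.0788

For an MA(q) process with theta_0 = 1, the autocovariance is
  gamma(k) = sigma^2 * sum_{i=0..q-k} theta_i * theta_{i+k},
and rho(k) = gamma(k) / gamma(0). Sigma^2 cancels.
  numerator   = (1)*(-0.083) + (-0.04)*(-0.076) = -0.07996.
  denominator = (1)^2 + (-0.04)^2 + (-0.083)^2 + (-0.076)^2 = 1.014265.
  rho(2) = -0.07996 / 1.014265 = -0.0788.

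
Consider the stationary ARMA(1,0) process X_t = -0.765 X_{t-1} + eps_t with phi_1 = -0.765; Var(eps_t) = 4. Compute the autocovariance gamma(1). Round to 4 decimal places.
\gamma(1) = -7.3775

Multiply the model equation by X_{t-k} and take expectations. With theta_0 = psi_0 = 1 and psi_j the MA(infinity) weights, this gives
  gamma(k) - sum_i phi_i gamma(k-i) = c_k,
  c_k = sigma^2 * sum_{j=k..q} theta_j psi_{j-k}   (c_k = 0 for k > q),
using gamma(-m) = gamma(m).
Pure AR (q = 0): c_0 = sigma^2 = 4, c_k = 0 for k >= 1.
Equations for k = 0 and k = 1 (AR order 1):
  gamma(0) = phi_1 gamma(1) + c_0
  gamma(1) = phi_1 gamma(0) + c_1
Substituting the second into the first: gamma(0) (1 - phi_1^2) = c_0 + phi_1 c_1, so
  gamma(0) = c_0 / (1 - phi_1^2) = 4 / (1 - (-0.765)^2) = 4 / 0.414775 = 9.643783.
  gamma(1) = phi_1 gamma(0) = (-0.765)(9.643783) = -7.377494.
Therefore gamma(1) = -7.3775 (to 4 decimal places).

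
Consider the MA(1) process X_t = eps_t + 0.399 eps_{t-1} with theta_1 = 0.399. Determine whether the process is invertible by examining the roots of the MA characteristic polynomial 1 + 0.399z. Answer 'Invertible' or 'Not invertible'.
\text{Invertible}

The MA(q) characteristic polynomial is P(z) = 1 + 0.399z.
Invertibility requires all roots to lie outside the unit circle, i.e. |z| > 1 for every root.
This is linear in z: 1 + (0.399) z = 0  =>  z = -1/(0.399) = -2.506266,  |z| = 2.506266.
Moduli of all roots: 2.5063.
All moduli strictly greater than 1? Yes.
Verdict: Invertible.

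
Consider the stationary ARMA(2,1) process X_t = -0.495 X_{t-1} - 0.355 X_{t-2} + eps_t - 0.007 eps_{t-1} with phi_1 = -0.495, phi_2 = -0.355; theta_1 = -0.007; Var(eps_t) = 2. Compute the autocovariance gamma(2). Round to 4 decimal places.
\gamma(2) = -0.4572

Multiply the model equation by X_{t-k} and take expectations. With theta_0 = psi_0 = 1 and psi_j the MA(infinity) weights, this gives
  gamma(k) - sum_i phi_i gamma(k-i) = c_k,
  c_k = sigma^2 * sum_{j=k..q} theta_j psi_{j-k}   (c_k = 0 for k > q),
using gamma(-m) = gamma(m).
psi-weights needed (psi_j = theta_j + sum_i phi_i psi_{j-i}):
  psi_1 = theta_1 + phi_1 = -0.007 + (-0.495) = -0.502
Right-hand sides:
  c_0 = sigma^2 (1 + theta_1 psi_1) = 2 * (1 + (-0.007)(-0.502)) = 2 * 1.003514 = 2.007028
  c_1 = sigma^2 theta_1 = 2 * (-0.007) = -0.014
  c_2 = 0
Equations for k = 0, 1, 2 (AR order 2, c_2 = 0):
  (E0) gamma(0) = phi_1 gamma(1) + phi_2 gamma(2) + c_0
  (E1) gamma(1) = phi_1 gamma(0) + phi_2 gamma(1) + c_1
  (E2) gamma(2) = phi_1 gamma(1) + phi_2 gamma(0)
From (E1): gamma(1) = A gamma(0) + B with
  A = phi_1 / (1 - phi_2) = -0.495 / 1.355 = -0.365314,   B = c_1 / (1 - phi_2) = -0.014 / 1.355 = -0.010332.
Insert (E2) into (E0): gamma(0) (1 - phi_2^2) = phi_1 (1 + phi_2) gamma(1) + c_0.
  phi_1 (1 + phi_2) = (-0.495)(0.645) = -0.319275,   1 - phi_2^2 = 0.873975.
Replace gamma(1) by A gamma(0) + B and collect gamma(0):
  gamma(0) [0.873975 - (-0.319275)(-0.365314)] = (-0.319275)(-0.010332) + 2.007028
  gamma(0) * 0.757339 = 2.010327
  gamma(0) = 2.010327 / 0.757339 = 2.654459.
  gamma(1) = A gamma(0) + B = (-0.365314)(2.654459) + (-0.010332) = -0.980042.
  gamma(2) = phi_1 gamma(1) + phi_2 gamma(0) = (-0.495)(-0.980042) + (-0.355)(2.654459) = -0.457212.
Therefore gamma(2) = -0.4572 (to 4 decimal places).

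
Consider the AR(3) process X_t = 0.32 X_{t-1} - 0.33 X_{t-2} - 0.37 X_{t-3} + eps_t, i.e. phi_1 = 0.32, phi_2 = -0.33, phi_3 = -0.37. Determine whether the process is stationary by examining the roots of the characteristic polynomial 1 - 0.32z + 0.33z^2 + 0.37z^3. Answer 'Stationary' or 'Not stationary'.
\text{Stationary}

The AR(p) characteristic polynomial is P(z) = 1 - 0.32z + 0.33z^2 + 0.37z^3.
Stationarity requires all roots to lie outside the unit circle, i.e. |z| > 1 for every root.
Degree 3: look for a simple real root z0 first, then factor out (1 - z/z0) and solve the remaining quadratic.
Testing z0 = -2: P(-2) = 1 + (-0.32)(-2) + (0.33)(-2)^2 + (0.37)(-2)^3
  = 1 + (0.64) + (1.32) + (-2.96) = 0.  So z_0 = -2 is a root, |z_0| = 2.
Divide out the factor (1 + 0.5 z) = (1 - z/z0) (since 1/z0 = -0.5):
  P(z) = (1 + 0.5 z)(1 + (-0.82) z + (0.74) z^2)
  [check: z-coef -0.82 - (-0.5) = -0.32; z^2-coef 0.74 - (-0.5)(-0.82) = 0.33; z^3-coef -(-0.5)(0.74) = 0.37.]
Remaining roots from the quadratic factor 1 + (-0.82) z + (0.74) z^2:
  Set 1 + (-0.82) z + (0.74) z^2 = 0, i.e. a z^2 + b z + c = 0 with a = 0.74, b = -0.82, c = 1.
  Discriminant D = b^2 - 4ac = (-0.82)^2 - 4*(0.74)*1 = 0.6724 - (2.96) = -2.2876.
  D < 0, so the roots are the complex-conjugate pair z = (-b +/- i sqrt(-D)) / (2a) = 0.5541 +/- 1.0219i.
  For a conjugate pair |z|^2 = z * conj(z) = (product of roots) = c/a = 1/(0.74) = 1.351351, so |z| = sqrt(1.351351) = 1.1625 for both roots.
Moduli of all roots: 2.0000, 1.1625, 1.1625.
All moduli strictly greater than 1? Yes.
Verdict: Stationary.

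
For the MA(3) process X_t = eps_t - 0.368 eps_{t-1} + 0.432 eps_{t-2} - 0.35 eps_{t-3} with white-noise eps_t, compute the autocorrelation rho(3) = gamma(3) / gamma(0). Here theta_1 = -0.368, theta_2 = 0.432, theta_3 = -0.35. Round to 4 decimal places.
\rho(3) = -0.2423

For an MA(q) process with theta_0 = 1, the autocovariance is
  gamma(k) = sigma^2 * sum_{i=0..q-k} theta_i * theta_{i+k},
and rho(k) = gamma(k) / gamma(0). Sigma^2 cancels.
  numerator   = (1)*(-0.35) = -0.35.
  denominator = (1)^2 + (-0.368)^2 + (0.432)^2 + (-0.35)^2 = 1.444548.
  rho(3) = -0.35 / 1.444548 = -0.2423.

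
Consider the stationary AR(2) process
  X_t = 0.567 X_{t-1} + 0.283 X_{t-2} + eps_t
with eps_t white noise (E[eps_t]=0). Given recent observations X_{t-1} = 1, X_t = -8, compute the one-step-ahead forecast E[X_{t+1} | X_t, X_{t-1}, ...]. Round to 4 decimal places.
E[X_{t+1} \mid \mathcal F_t] = -4.2530

For an AR(p) model X_t = c + sum_i phi_i X_{t-i} + eps_t, the
one-step-ahead conditional mean is
  E[X_{t+1} | X_t, ...] = c + sum_i phi_i X_{t+1-i}.
Substitute known values:
  E[X_{t+1} | ...] = (0.567) * (-8) + (0.283) * (1)
                   = -4.2530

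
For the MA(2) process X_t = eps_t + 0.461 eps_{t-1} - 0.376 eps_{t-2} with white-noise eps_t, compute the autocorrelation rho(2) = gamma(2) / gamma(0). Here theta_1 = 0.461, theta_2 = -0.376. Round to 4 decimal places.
\rho(2) = -0.2777

For an MA(q) process with theta_0 = 1, the autocovariance is
  gamma(k) = sigma^2 * sum_{i=0..q-k} theta_i * theta_{i+k},
and rho(k) = gamma(k) / gamma(0). Sigma^2 cancels.
  numerator   = (1)*(-0.376) = -0.376.
  denominator = (1)^2 + (0.461)^2 + (-0.376)^2 = 1.353897.
  rho(2) = -0.376 / 1.353897 = -0.2777.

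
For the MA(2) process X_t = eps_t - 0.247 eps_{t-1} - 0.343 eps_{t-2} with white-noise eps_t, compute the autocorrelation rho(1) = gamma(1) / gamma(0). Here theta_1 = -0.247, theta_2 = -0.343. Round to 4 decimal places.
\rho(1) = -0.1377

For an MA(q) process with theta_0 = 1, the autocovariance is
  gamma(k) = sigma^2 * sum_{i=0..q-k} theta_i * theta_{i+k},
and rho(k) = gamma(k) / gamma(0). Sigma^2 cancels.
  numerator   = (1)*(-0.247) + (-0.247)*(-0.343) = -0.162279.
  denominator = (1)^2 + (-0.247)^2 + (-0.343)^2 = 1.178658.
  rho(1) = -0.162279 / 1.178658 = -0.1377.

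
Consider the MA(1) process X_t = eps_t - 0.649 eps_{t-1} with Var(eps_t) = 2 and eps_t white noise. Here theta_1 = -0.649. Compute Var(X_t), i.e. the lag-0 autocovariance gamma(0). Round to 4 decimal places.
\gamma(0) = 2.8424

For an MA(q) process X_t = eps_t + sum_i theta_i eps_{t-i} with
Var(eps_t) = sigma^2, the variance is
  gamma(0) = sigma^2 * (1 + sum_i theta_i^2).
  sum_i theta_i^2 = (-0.649)^2 = 0.421201.
  gamma(0) = 2 * (1 + 0.421201) = 2 * 1.421201 = 2.842402, which rounds to 2.8424.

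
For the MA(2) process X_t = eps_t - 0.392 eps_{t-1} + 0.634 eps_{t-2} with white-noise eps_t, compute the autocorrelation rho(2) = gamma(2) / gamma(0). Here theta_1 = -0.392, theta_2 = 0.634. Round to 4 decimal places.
\rho(2) = 0.4076

For an MA(q) process with theta_0 = 1, the autocovariance is
  gamma(k) = sigma^2 * sum_{i=0..q-k} theta_i * theta_{i+k},
and rho(k) = gamma(k) / gamma(0). Sigma^2 cancels.
  numerator   = (1)*(0.634) = 0.634.
  denominator = (1)^2 + (-0.392)^2 + (0.634)^2 = 1.55562.
  rho(2) = 0.634 / 1.55562 = 0.4076.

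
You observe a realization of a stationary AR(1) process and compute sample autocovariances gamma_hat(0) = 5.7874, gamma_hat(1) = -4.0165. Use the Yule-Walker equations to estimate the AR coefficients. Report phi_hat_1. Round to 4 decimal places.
\hat\phi_{1} = -0.6940

The Yule-Walker equations for an AR(p) process read, in matrix form,
  Gamma_p phi = r_p,   with   (Gamma_p)_{ij} = gamma(|i - j|),
                       (r_p)_i = gamma(i),   i,j = 1..p.
Substitute the sample gammas (Toeplitz matrix and right-hand side of size 1):
  Gamma_p = [[5.7874]]
  r_p     = [-4.0165]
With p = 1 this is the single equation gamma(0) phi_1 = gamma(1):
  phi_hat_1 = gamma(1) / gamma(0) = -4.0165 / 5.7874 = -0.6940.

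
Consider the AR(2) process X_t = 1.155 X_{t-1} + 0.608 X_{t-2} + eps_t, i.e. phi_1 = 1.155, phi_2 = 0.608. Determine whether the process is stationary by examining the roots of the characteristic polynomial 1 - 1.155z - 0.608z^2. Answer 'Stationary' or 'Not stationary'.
\text{Not stationary}

The AR(p) characteristic polynomial is P(z) = 1 - 1.155z - 0.608z^2.
Stationarity requires all roots to lie outside the unit circle, i.e. |z| > 1 for every root.
Set 1 + (-1.155) z + (-0.608) z^2 = 0, i.e. a z^2 + b z + c = 0 with a = -0.608, b = -1.155, c = 1.
Discriminant D = b^2 - 4ac = (-1.155)^2 - 4*(-0.608)*1 = 1.334025 - (-2.432) = 3.766025.
D >= 0, so the roots are real: z = (-b +/- sqrt(D)) / (2a) = (1.155 +/- 1.940625) / (-1.216).
  z_1 = (1.155 + 1.940625) / (-1.216) = -2.5457,   |z_1| = 2.5457.
  z_2 = (1.155 - 1.940625) / (-1.216) = 0.6461,   |z_2| = 0.6461.
Moduli of all roots: 2.5457, 0.6461.
All moduli strictly greater than 1? No.
Verdict: Not stationary.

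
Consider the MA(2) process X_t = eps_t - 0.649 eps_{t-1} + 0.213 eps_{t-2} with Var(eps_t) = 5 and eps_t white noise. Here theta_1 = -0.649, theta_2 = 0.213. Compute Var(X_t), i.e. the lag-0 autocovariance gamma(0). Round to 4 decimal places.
\gamma(0) = 7.3329

For an MA(q) process X_t = eps_t + sum_i theta_i eps_{t-i} with
Var(eps_t) = sigma^2, the variance is
  gamma(0) = sigma^2 * (1 + sum_i theta_i^2).
  sum_i theta_i^2 = (-0.649)^2 + (0.213)^2 = 0.421201 + 0.045369 = 0.46657.
  gamma(0) = 5 * (1 + 0.46657) = 5 * 1.46657 = 7.33285, which rounds to 7.3329.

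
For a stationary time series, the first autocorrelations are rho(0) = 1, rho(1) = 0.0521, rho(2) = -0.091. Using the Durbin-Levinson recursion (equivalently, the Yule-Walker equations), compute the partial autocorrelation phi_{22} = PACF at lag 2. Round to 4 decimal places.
\phi_{22} = -0.0940

The PACF at lag k is phi_{kk}, the last component of the solution
to the Yule-Walker system G_k phi = r_k where
  (G_k)_{ij} = rho(|i - j|), (r_k)_i = rho(i), i,j = 1..k.
Equivalently, Durbin-Levinson gives phi_{kk} iteratively:
  phi_{11} = rho(1)
  phi_{kk} = [rho(k) - sum_{j=1..k-1} phi_{k-1,j} rho(k-j)]
            / [1 - sum_{j=1..k-1} phi_{k-1,j} rho(j)],
  phi_{k,j} = phi_{k-1,j} - phi_{kk} phi_{k-1,k-j},  j = 1..k-1.
Step k = 1:
  phi_11 = rho(1) = 0.0521.
Step k = 2:
  phi_22 = [rho(2) - phi_11 rho(1)] / [1 - phi_11 rho(1)] = [-0.091 - (0.0521)(0.0521)] / [1 - (0.0521)(0.0521)]
         = -0.09371441 / 0.99728559 = -0.094.
Therefore phi_{22} = -0.0940.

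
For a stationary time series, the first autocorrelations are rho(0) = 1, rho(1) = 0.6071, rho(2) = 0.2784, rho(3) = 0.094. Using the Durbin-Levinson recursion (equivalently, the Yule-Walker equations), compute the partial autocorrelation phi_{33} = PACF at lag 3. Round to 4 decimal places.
\phi_{33} = -0.0201

The PACF at lag k is phi_{kk}, the last component of the solution
to the Yule-Walker system G_k phi = r_k where
  (G_k)_{ij} = rho(|i - j|), (r_k)_i = rho(i), i,j = 1..k.
Equivalently, Durbin-Levinson gives phi_{kk} iteratively:
  phi_{11} = rho(1)
  phi_{kk} = [rho(k) - sum_{j=1..k-1} phi_{k-1,j} rho(k-j)]
            / [1 - sum_{j=1..k-1} phi_{k-1,j} rho(j)],
  phi_{k,j} = phi_{k-1,j} - phi_{kk} phi_{k-1,k-j},  j = 1..k-1.
Step k = 1:
  phi_11 = rho(1) = 0.6071.
Step k = 2:
  phi_22 = [rho(2) - phi_11 rho(1)] / [1 - phi_11 rho(1)] = [0.2784 - (0.6071)(0.6071)] / [1 - (0.6071)(0.6071)]
         = -0.09017041 / 0.63142959 = -0.142804.
  Update: phi_21 = phi_11 - phi_22 phi_11 = 0.6071 - (-0.142804)(0.6071) = 0.693796.
Step k = 3:
  phi_33 = [rho(3) - phi_21 rho(2) - phi_22 rho(1)] / [1 - phi_21 rho(1) - phi_22 rho(2)]
    numerator   = 0.094 - (0.693796)(0.2784) - (-0.142804)(0.6071) = -0.01245677
    denominator = 1 - (0.693796)(0.6071) - (-0.142804)(0.2784) = 0.61855293
  phi_33 = -0.01245677 / 0.61855293 = -0.0201.
Therefore phi_{33} = -0.0201.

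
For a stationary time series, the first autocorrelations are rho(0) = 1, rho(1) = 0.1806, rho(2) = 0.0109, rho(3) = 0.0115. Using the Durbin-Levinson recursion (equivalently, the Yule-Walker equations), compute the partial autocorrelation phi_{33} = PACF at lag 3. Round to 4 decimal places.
\phi_{33} = 0.0140

The PACF at lag k is phi_{kk}, the last component of the solution
to the Yule-Walker system G_k phi = r_k where
  (G_k)_{ij} = rho(|i - j|), (r_k)_i = rho(i), i,j = 1..k.
Equivalently, Durbin-Levinson gives phi_{kk} iteratively:
  phi_{11} = rho(1)
  phi_{kk} = [rho(k) - sum_{j=1..k-1} phi_{k-1,j} rho(k-j)]
            / [1 - sum_{j=1..k-1} phi_{k-1,j} rho(j)],
  phi_{k,j} = phi_{k-1,j} - phi_{kk} phi_{k-1,k-j},  j = 1..k-1.
Step k = 1:
  phi_11 = rho(1) = 0.1806.
Step k = 2:
  phi_22 = [rho(2) - phi_11 rho(1)] / [1 - phi_11 rho(1)] = [0.0109 - (0.1806)(0.1806)] / [1 - (0.1806)(0.1806)]
         = -0.02171636 / 0.96738364 = -0.022449.
  Update: phi_21 = phi_11 - phi_22 phi_11 = 0.1806 - (-0.022449)(0.1806) = 0.184654.
Step k = 3:
  phi_33 = [rho(3) - phi_21 rho(2) - phi_22 rho(1)] / [1 - phi_21 rho(1) - phi_22 rho(2)]
    numerator   = 0.0115 - (0.184654)(0.0109) - (-0.022449)(0.1806) = 0.01354148
    denominator = 1 - (0.184654)(0.1806) - (-0.022449)(0.0109) = 0.96689614
  phi_33 = 0.01354148 / 0.96689614 = 0.014.
Therefore phi_{33} = 0.0140.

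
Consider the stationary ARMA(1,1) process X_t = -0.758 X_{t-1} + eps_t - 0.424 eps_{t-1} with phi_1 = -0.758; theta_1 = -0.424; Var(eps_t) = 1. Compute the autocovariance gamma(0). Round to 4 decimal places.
\gamma(0) = 4.2840

Multiply the model equation by X_{t-k} and take expectations. With theta_0 = psi_0 = 1 and psi_j the MA(infinity) weights, this gives
  gamma(k) - sum_i phi_i gamma(k-i) = c_k,
  c_k = sigma^2 * sum_{j=k..q} theta_j psi_{j-k}   (c_k = 0 for k > q),
using gamma(-m) = gamma(m).
psi-weights needed (psi_j = theta_j + sum_i phi_i psi_{j-i}):
  psi_1 = theta_1 + phi_1 = -0.424 + (-0.758) = -1.182
Right-hand sides:
  c_0 = sigma^2 (1 + theta_1 psi_1) = 1 * (1 + (-0.424)(-1.182)) = 1 * 1.501168 = 1.501168
  c_1 = sigma^2 theta_1 = 1 * (-0.424) = -0.424
  c_2 = 0
Equations for k = 0 and k = 1 (AR order 1):
  gamma(0) = phi_1 gamma(1) + c_0
  gamma(1) = phi_1 gamma(0) + c_1
Substituting the second into the first: gamma(0) (1 - phi_1^2) = c_0 + phi_1 c_1, so
  gamma(0) = (c_0 + phi_1 c_1) / (1 - phi_1^2) = (1.501168 + (-0.758)(-0.424)) / (1 - (-0.758)^2) = 1.82256 / 0.425436 = 4.283982.
Therefore gamma(0) = 4.2840 (to 4 decimal places).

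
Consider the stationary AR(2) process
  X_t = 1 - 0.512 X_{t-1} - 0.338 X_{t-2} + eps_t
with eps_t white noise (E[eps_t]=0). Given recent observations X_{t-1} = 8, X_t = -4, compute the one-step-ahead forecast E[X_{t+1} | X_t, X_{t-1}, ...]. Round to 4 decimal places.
E[X_{t+1} \mid \mathcal F_t] = 0.3440

For an AR(p) model X_t = c + sum_i phi_i X_{t-i} + eps_t, the
one-step-ahead conditional mean is
  E[X_{t+1} | X_t, ...] = c + sum_i phi_i X_{t+1-i}.
Substitute known values:
  E[X_{t+1} | ...] = 1 + (-0.512) * (-4) + (-0.338) * (8)
                   = 0.3440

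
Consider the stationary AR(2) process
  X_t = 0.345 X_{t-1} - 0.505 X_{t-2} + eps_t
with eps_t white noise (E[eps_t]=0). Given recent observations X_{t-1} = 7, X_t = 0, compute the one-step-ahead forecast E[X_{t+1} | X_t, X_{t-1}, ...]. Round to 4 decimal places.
E[X_{t+1} \mid \mathcal F_t] = -3.5350

For an AR(p) model X_t = c + sum_i phi_i X_{t-i} + eps_t, the
one-step-ahead conditional mean is
  E[X_{t+1} | X_t, ...] = c + sum_i phi_i X_{t+1-i}.
Substitute known values:
  E[X_{t+1} | ...] = (0.345) * (0) + (-0.505) * (7)
                   = -3.5350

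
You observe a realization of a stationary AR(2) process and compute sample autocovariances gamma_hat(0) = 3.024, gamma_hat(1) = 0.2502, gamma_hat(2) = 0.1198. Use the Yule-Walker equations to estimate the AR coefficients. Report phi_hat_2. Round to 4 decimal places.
\hat\phi_{2} = 0.0330

The Yule-Walker equations for an AR(p) process read, in matrix form,
  Gamma_p phi = r_p,   with   (Gamma_p)_{ij} = gamma(|i - j|),
                       (r_p)_i = gamma(i),   i,j = 1..p.
Substitute the sample gammas (Toeplitz matrix and right-hand side of size 2):
  Gamma_p = [[3.024, 0.2502], [0.2502, 3.024]]
  r_p     = [0.2502, 0.1198]
Written out:
  3.024 phi_1 + 0.2502 phi_2 = 0.2502
  0.2502 phi_1 + 3.024 phi_2 = 0.1198
Solve by Cramer's rule:
  det = gamma(0)^2 - gamma(1)^2 = (3.024)^2 - (0.2502)^2 = 9.144576 - 0.06260004 = 9.08197596
  phi_hat_1 = [gamma(1) gamma(0) - gamma(1) gamma(2)] / det = [(0.2502)(3.024) - (0.2502)(0.1198)] / 9.08197596 = 0.72663084 / 9.08197596 = 0.08
  phi_hat_2 = [gamma(0) gamma(2) - gamma(1)^2] / det = [(3.024)(0.1198) - (0.2502)^2] / 9.08197596 = 0.29967516 / 9.08197596 = 0.033
So phi_hat = [0.0800, 0.0330].
Therefore phi_hat_2 = 0.0330.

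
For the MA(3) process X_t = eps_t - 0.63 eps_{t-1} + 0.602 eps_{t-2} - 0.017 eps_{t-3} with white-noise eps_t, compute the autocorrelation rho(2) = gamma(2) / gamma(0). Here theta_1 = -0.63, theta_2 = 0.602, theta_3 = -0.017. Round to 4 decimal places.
\rho(2) = 0.3482

For an MA(q) process with theta_0 = 1, the autocovariance is
  gamma(k) = sigma^2 * sum_{i=0..q-k} theta_i * theta_{i+k},
and rho(k) = gamma(k) / gamma(0). Sigma^2 cancels.
  numerator   = (1)*(0.602) + (-0.63)*(-0.017) = 0.61271.
  denominator = (1)^2 + (-0.63)^2 + (0.602)^2 + (-0.017)^2 = 1.759593.
  rho(2) = 0.61271 / 1.759593 = 0.3482.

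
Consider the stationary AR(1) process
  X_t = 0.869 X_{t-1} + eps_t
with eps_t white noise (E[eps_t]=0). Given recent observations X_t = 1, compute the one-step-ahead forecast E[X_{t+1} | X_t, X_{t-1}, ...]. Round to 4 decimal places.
E[X_{t+1} \mid \mathcal F_t] = 0.8690

For an AR(p) model X_t = c + sum_i phi_i X_{t-i} + eps_t, the
one-step-ahead conditional mean is
  E[X_{t+1} | X_t, ...] = c + sum_i phi_i X_{t+1-i}.
Substitute known values:
  E[X_{t+1} | ...] = (0.869) * (1)
                   = 0.8690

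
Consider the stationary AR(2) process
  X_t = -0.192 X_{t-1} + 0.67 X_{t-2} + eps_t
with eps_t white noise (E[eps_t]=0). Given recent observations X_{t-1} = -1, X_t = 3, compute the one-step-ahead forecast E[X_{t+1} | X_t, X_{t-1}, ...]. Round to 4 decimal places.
E[X_{t+1} \mid \mathcal F_t] = -1.2460

For an AR(p) model X_t = c + sum_i phi_i X_{t-i} + eps_t, the
one-step-ahead conditional mean is
  E[X_{t+1} | X_t, ...] = c + sum_i phi_i X_{t+1-i}.
Substitute known values:
  E[X_{t+1} | ...] = (-0.192) * (3) + (0.67) * (-1)
                   = -1.2460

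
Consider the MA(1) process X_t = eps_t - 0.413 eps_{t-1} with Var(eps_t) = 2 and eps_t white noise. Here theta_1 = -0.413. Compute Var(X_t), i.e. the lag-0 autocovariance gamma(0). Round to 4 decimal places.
\gamma(0) = 2.3411

For an MA(q) process X_t = eps_t + sum_i theta_i eps_{t-i} with
Var(eps_t) = sigma^2, the variance is
  gamma(0) = sigma^2 * (1 + sum_i theta_i^2).
  sum_i theta_i^2 = (-0.413)^2 = 0.170569.
  gamma(0) = 2 * (1 + 0.170569) = 2 * 1.170569 = 2.341138, which rounds to 2.3411.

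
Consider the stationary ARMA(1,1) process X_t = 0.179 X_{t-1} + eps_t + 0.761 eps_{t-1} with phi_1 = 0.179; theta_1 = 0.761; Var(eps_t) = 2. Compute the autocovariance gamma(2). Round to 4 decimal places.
\gamma(2) = 0.3950

Multiply the model equation by X_{t-k} and take expectations. With theta_0 = psi_0 = 1 and psi_j the MA(infinity) weights, this gives
  gamma(k) - sum_i phi_i gamma(k-i) = c_k,
  c_k = sigma^2 * sum_{j=k..q} theta_j psi_{j-k}   (c_k = 0 for k > q),
using gamma(-m) = gamma(m).
psi-weights needed (psi_j = theta_j + sum_i phi_i psi_{j-i}):
  psi_1 = theta_1 + phi_1 = 0.761 + (0.179) = 0.94
Right-hand sides:
  c_0 = sigma^2 (1 + theta_1 psi_1) = 2 * (1 + (0.761)(0.94)) = 2 * 1.71534 = 3.43068
  c_1 = sigma^2 theta_1 = 2 * (0.761) = 1.522
  c_2 = 0
Equations for k = 0 and k = 1 (AR order 1):
  gamma(0) = phi_1 gamma(1) + c_0
  gamma(1) = phi_1 gamma(0) + c_1
Substituting the second into the first: gamma(0) (1 - phi_1^2) = c_0 + phi_1 c_1, so
  gamma(0) = (c_0 + phi_1 c_1) / (1 - phi_1^2) = (3.43068 + (0.179)(1.522)) / (1 - (0.179)^2) = 3.703118 / 0.967959 = 3.825697.
  gamma(1) = phi_1 gamma(0) + c_1 = (0.179)(3.825697) + (1.522) = 2.2068.
For k = 2 (> q): gamma(2) = phi_1 gamma(1) = (0.179)(2.2068) = 0.395017.
Therefore gamma(2) = 0.3950 (to 4 decimal places).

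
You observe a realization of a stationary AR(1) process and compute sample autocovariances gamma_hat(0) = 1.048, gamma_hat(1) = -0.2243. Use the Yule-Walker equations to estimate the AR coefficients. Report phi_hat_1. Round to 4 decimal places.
\hat\phi_{1} = -0.2140

The Yule-Walker equations for an AR(p) process read, in matrix form,
  Gamma_p phi = r_p,   with   (Gamma_p)_{ij} = gamma(|i - j|),
                       (r_p)_i = gamma(i),   i,j = 1..p.
Substitute the sample gammas (Toeplitz matrix and right-hand side of size 1):
  Gamma_p = [[1.048]]
  r_p     = [-0.2243]
With p = 1 this is the single equation gamma(0) phi_1 = gamma(1):
  phi_hat_1 = gamma(1) / gamma(0) = -0.2243 / 1.048 = -0.2140.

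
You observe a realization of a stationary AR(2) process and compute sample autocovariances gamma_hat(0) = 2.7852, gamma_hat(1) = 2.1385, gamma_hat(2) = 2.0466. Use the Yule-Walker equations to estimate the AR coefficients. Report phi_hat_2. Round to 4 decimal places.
\hat\phi_{2} = 0.3539

The Yule-Walker equations for an AR(p) process read, in matrix form,
  Gamma_p phi = r_p,   with   (Gamma_p)_{ij} = gamma(|i - j|),
                       (r_p)_i = gamma(i),   i,j = 1..p.
Substitute the sample gammas (Toeplitz matrix and right-hand side of size 2):
  Gamma_p = [[2.7852, 2.1385], [2.1385, 2.7852]]
  r_p     = [2.1385, 2.0466]
Written out:
  2.7852 phi_1 + 2.1385 phi_2 = 2.1385
  2.1385 phi_1 + 2.7852 phi_2 = 2.0466
Solve by Cramer's rule:
  det = gamma(0)^2 - gamma(1)^2 = (2.7852)^2 - (2.1385)^2 = 7.75733904 - 4.57318225 = 3.18415679
  phi_hat_1 = [gamma(1) gamma(0) - gamma(1) gamma(2)] / det = [(2.1385)(2.7852) - (2.1385)(2.0466)] / 3.18415679 = 1.5794961 / 3.18415679 = 0.496
  phi_hat_2 = [gamma(0) gamma(2) - gamma(1)^2] / det = [(2.7852)(2.0466) - (2.1385)^2] / 3.18415679 = 1.12700807 / 3.18415679 = 0.3539
So phi_hat = [0.4960, 0.3539].
Therefore phi_hat_2 = 0.3539.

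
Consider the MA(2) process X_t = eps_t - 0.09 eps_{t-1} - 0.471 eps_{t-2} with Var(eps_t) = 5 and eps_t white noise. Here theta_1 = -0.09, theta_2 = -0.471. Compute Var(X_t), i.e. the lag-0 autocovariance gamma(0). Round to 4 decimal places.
\gamma(0) = 6.1497

For an MA(q) process X_t = eps_t + sum_i theta_i eps_{t-i} with
Var(eps_t) = sigma^2, the variance is
  gamma(0) = sigma^2 * (1 + sum_i theta_i^2).
  sum_i theta_i^2 = (-0.09)^2 + (-0.471)^2 = 0.0081 + 0.221841 = 0.229941.
  gamma(0) = 5 * (1 + 0.229941) = 5 * 1.229941 = 6.149705, which rounds to 6.1497.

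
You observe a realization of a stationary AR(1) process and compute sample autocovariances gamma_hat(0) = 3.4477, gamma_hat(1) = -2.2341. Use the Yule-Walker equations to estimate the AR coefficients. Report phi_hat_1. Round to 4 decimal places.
\hat\phi_{1} = -0.6480

The Yule-Walker equations for an AR(p) process read, in matrix form,
  Gamma_p phi = r_p,   with   (Gamma_p)_{ij} = gamma(|i - j|),
                       (r_p)_i = gamma(i),   i,j = 1..p.
Substitute the sample gammas (Toeplitz matrix and right-hand side of size 1):
  Gamma_p = [[3.4477]]
  r_p     = [-2.2341]
With p = 1 this is the single equation gamma(0) phi_1 = gamma(1):
  phi_hat_1 = gamma(1) / gamma(0) = -2.2341 / 3.4477 = -0.6480.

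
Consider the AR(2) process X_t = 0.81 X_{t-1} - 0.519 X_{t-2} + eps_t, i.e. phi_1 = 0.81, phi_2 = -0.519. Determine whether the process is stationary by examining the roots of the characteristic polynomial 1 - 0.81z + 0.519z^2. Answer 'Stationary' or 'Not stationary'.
\text{Stationary}

The AR(p) characteristic polynomial is P(z) = 1 - 0.81z + 0.519z^2.
Stationarity requires all roots to lie outside the unit circle, i.e. |z| > 1 for every root.
Set 1 + (-0.81) z + (0.519) z^2 = 0, i.e. a z^2 + b z + c = 0 with a = 0.519, b = -0.81, c = 1.
Discriminant D = b^2 - 4ac = (-0.81)^2 - 4*(0.519)*1 = 0.6561 - (2.076) = -1.4199.
D < 0, so the roots are the complex-conjugate pair z = (-b +/- i sqrt(-D)) / (2a) = 0.7803 +/- 1.148i.
For a conjugate pair |z|^2 = z * conj(z) = (product of roots) = c/a = 1/(0.519) = 1.926782, so |z| = sqrt(1.926782) = 1.3881 for both roots.
Moduli of all roots: 1.3881, 1.3881.
All moduli strictly greater than 1? Yes.
Verdict: Stationary.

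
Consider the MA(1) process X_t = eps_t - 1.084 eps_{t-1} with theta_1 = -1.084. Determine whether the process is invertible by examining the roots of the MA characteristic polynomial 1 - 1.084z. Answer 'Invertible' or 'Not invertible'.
\text{Not invertible}

The MA(q) characteristic polynomial is P(z) = 1 - 1.084z.
Invertibility requires all roots to lie outside the unit circle, i.e. |z| > 1 for every root.
This is linear in z: 1 + (-1.084) z = 0  =>  z = -1/(-1.084) = 0.922509,  |z| = 0.922509.
Moduli of all roots: 0.9225.
All moduli strictly greater than 1? No.
Verdict: Not invertible.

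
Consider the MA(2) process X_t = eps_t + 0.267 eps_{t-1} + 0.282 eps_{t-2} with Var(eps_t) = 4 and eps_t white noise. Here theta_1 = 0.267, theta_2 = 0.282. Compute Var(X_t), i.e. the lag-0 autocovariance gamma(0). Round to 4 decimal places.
\gamma(0) = 4.6033

For an MA(q) process X_t = eps_t + sum_i theta_i eps_{t-i} with
Var(eps_t) = sigma^2, the variance is
  gamma(0) = sigma^2 * (1 + sum_i theta_i^2).
  sum_i theta_i^2 = (0.267)^2 + (0.282)^2 = 0.071289 + 0.079524 = 0.150813.
  gamma(0) = 4 * (1 + 0.150813) = 4 * 1.150813 = 4.603252, which rounds to 4.6033.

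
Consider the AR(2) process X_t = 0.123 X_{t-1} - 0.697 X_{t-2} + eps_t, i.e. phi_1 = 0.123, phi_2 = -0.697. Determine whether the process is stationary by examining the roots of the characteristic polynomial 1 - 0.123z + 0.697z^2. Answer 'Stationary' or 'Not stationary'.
\text{Stationary}

The AR(p) characteristic polynomial is P(z) = 1 - 0.123z + 0.697z^2.
Stationarity requires all roots to lie outside the unit circle, i.e. |z| > 1 for every root.
Set 1 + (-0.123) z + (0.697) z^2 = 0, i.e. a z^2 + b z + c = 0 with a = 0.697, b = -0.123, c = 1.
Discriminant D = b^2 - 4ac = (-0.123)^2 - 4*(0.697)*1 = 0.015129 - (2.788) = -2.772871.
D < 0, so the roots are the complex-conjugate pair z = (-b +/- i sqrt(-D)) / (2a) = 0.0882 +/- 1.1945i.
For a conjugate pair |z|^2 = z * conj(z) = (product of roots) = c/a = 1/(0.697) = 1.43472, so |z| = sqrt(1.43472) = 1.1978 for both roots.
Moduli of all roots: 1.1978, 1.1978.
All moduli strictly greater than 1? Yes.
Verdict: Stationary.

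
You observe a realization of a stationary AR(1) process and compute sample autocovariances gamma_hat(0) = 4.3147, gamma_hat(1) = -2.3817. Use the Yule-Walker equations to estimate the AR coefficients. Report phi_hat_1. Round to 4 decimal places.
\hat\phi_{1} = -0.5520

The Yule-Walker equations for an AR(p) process read, in matrix form,
  Gamma_p phi = r_p,   with   (Gamma_p)_{ij} = gamma(|i - j|),
                       (r_p)_i = gamma(i),   i,j = 1..p.
Substitute the sample gammas (Toeplitz matrix and right-hand side of size 1):
  Gamma_p = [[4.3147]]
  r_p     = [-2.3817]
With p = 1 this is the single equation gamma(0) phi_1 = gamma(1):
  phi_hat_1 = gamma(1) / gamma(0) = -2.3817 / 4.3147 = -0.5520.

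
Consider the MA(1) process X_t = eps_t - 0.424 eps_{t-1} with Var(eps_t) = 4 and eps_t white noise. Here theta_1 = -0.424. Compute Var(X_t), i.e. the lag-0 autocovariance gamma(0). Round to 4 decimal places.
\gamma(0) = 4.7191

For an MA(q) process X_t = eps_t + sum_i theta_i eps_{t-i} with
Var(eps_t) = sigma^2, the variance is
  gamma(0) = sigma^2 * (1 + sum_i theta_i^2).
  sum_i theta_i^2 = (-0.424)^2 = 0.179776.
  gamma(0) = 4 * (1 + 0.179776) = 4 * 1.179776 = 4.719104, which rounds to 4.7191.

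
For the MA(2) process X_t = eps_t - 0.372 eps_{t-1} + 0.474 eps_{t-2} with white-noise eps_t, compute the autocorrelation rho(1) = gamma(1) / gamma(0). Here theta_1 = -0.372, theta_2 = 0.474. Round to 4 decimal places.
\rho(1) = -0.4023

For an MA(q) process with theta_0 = 1, the autocovariance is
  gamma(k) = sigma^2 * sum_{i=0..q-k} theta_i * theta_{i+k},
and rho(k) = gamma(k) / gamma(0). Sigma^2 cancels.
  numerator   = (1)*(-0.372) + (-0.372)*(0.474) = -0.548328.
  denominator = (1)^2 + (-0.372)^2 + (0.474)^2 = 1.36306.
  rho(1) = -0.548328 / 1.36306 = -0.4023.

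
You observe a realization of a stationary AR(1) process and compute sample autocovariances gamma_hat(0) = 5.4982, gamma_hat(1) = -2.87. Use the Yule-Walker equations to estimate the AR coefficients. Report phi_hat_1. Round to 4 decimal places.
\hat\phi_{1} = -0.5220

The Yule-Walker equations for an AR(p) process read, in matrix form,
  Gamma_p phi = r_p,   with   (Gamma_p)_{ij} = gamma(|i - j|),
                       (r_p)_i = gamma(i),   i,j = 1..p.
Substitute the sample gammas (Toeplitz matrix and right-hand side of size 1):
  Gamma_p = [[5.4982]]
  r_p     = [-2.87]
With p = 1 this is the single equation gamma(0) phi_1 = gamma(1):
  phi_hat_1 = gamma(1) / gamma(0) = -2.87 / 5.4982 = -0.5220.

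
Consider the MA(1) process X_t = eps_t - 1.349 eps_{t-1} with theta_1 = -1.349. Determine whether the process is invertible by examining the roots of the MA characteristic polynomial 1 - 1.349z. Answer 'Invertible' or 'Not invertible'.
\text{Not invertible}

The MA(q) characteristic polynomial is P(z) = 1 - 1.349z.
Invertibility requires all roots to lie outside the unit circle, i.e. |z| > 1 for every root.
This is linear in z: 1 + (-1.349) z = 0  =>  z = -1/(-1.349) = 0.74129,  |z| = 0.74129.
Moduli of all roots: 0.7413.
All moduli strictly greater than 1? No.
Verdict: Not invertible.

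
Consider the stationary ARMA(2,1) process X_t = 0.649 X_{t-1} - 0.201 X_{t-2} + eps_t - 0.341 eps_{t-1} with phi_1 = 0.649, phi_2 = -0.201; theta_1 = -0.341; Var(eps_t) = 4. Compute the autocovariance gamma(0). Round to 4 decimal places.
\gamma(0) = 4.4025

Multiply the model equation by X_{t-k} and take expectations. With theta_0 = psi_0 = 1 and psi_j the MA(infinity) weights, this gives
  gamma(k) - sum_i phi_i gamma(k-i) = c_k,
  c_k = sigma^2 * sum_{j=k..q} theta_j psi_{j-k}   (c_k = 0 for k > q),
using gamma(-m) = gamma(m).
psi-weights needed (psi_j = theta_j + sum_i phi_i psi_{j-i}):
  psi_1 = theta_1 + phi_1 = -0.341 + (0.649) = 0.308
Right-hand sides:
  c_0 = sigma^2 (1 + theta_1 psi_1) = 4 * (1 + (-0.341)(0.308)) = 4 * 0.894972 = 3.579888
  c_1 = sigma^2 theta_1 = 4 * (-0.341) = -1.364
  c_2 = 0
Equations for k = 0, 1, 2 (AR order 2, c_2 = 0):
  (E0) gamma(0) = phi_1 gamma(1) + phi_2 gamma(2) + c_0
  (E1) gamma(1) = phi_1 gamma(0) + phi_2 gamma(1) + c_1
  (E2) gamma(2) = phi_1 gamma(1) + phi_2 gamma(0)
From (E1): gamma(1) = A gamma(0) + B with
  A = phi_1 / (1 - phi_2) = 0.649 / 1.201 = 0.540383,   B = c_1 / (1 - phi_2) = -1.364 / 1.201 = -1.13572.
Insert (E2) into (E0): gamma(0) (1 - phi_2^2) = phi_1 (1 + phi_2) gamma(1) + c_0.
  phi_1 (1 + phi_2) = (0.649)(0.799) = 0.518551,   1 - phi_2^2 = 0.959599.
Replace gamma(1) by A gamma(0) + B and collect gamma(0):
  gamma(0) [0.959599 - (0.518551)(0.540383)] = (0.518551)(-1.13572) + 3.579888
  gamma(0) * 0.679383 = 2.990959
  gamma(0) = 2.990959 / 0.679383 = 4.402465.
Therefore gamma(0) = 4.4025 (to 4 decimal places).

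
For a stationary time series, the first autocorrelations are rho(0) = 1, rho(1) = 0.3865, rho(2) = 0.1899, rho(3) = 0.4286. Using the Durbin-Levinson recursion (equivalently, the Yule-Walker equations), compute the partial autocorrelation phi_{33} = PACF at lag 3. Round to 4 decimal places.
\phi_{33} = 0.4010

The PACF at lag k is phi_{kk}, the last component of the solution
to the Yule-Walker system G_k phi = r_k where
  (G_k)_{ij} = rho(|i - j|), (r_k)_i = rho(i), i,j = 1..k.
Equivalently, Durbin-Levinson gives phi_{kk} iteratively:
  phi_{11} = rho(1)
  phi_{kk} = [rho(k) - sum_{j=1..k-1} phi_{k-1,j} rho(k-j)]
            / [1 - sum_{j=1..k-1} phi_{k-1,j} rho(j)],
  phi_{k,j} = phi_{k-1,j} - phi_{kk} phi_{k-1,k-j},  j = 1..k-1.
Step k = 1:
  phi_11 = rho(1) = 0.3865.
Step k = 2:
  phi_22 = [rho(2) - phi_11 rho(1)] / [1 - phi_11 rho(1)] = [0.1899 - (0.3865)(0.3865)] / [1 - (0.3865)(0.3865)]
         = 0.04051775 / 0.85061775 = 0.047633.
  Update: phi_21 = phi_11 - phi_22 phi_11 = 0.3865 - (0.047633)(0.3865) = 0.36809.
Step k = 3:
  phi_33 = [rho(3) - phi_21 rho(2) - phi_22 rho(1)] / [1 - phi_21 rho(1) - phi_22 rho(2)]
    numerator   = 0.4286 - (0.36809)(0.1899) - (0.047633)(0.3865) = 0.34028948
    denominator = 1 - (0.36809)(0.3865) - (0.047633)(0.1899) = 0.84868775
  phi_33 = 0.34028948 / 0.84868775 = 0.401.
Therefore phi_{33} = 0.4010.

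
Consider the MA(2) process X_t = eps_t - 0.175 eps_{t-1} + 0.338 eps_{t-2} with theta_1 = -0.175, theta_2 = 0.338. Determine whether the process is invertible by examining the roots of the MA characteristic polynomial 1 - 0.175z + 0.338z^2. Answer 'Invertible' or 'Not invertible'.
\text{Invertible}

The MA(q) characteristic polynomial is P(z) = 1 - 0.175z + 0.338z^2.
Invertibility requires all roots to lie outside the unit circle, i.e. |z| > 1 for every root.
Set 1 + (-0.175) z + (0.338) z^2 = 0, i.e. a z^2 + b z + c = 0 with a = 0.338, b = -0.175, c = 1.
Discriminant D = b^2 - 4ac = (-0.175)^2 - 4*(0.338)*1 = 0.030625 - (1.352) = -1.321375.
D < 0, so the roots are the complex-conjugate pair z = (-b +/- i sqrt(-D)) / (2a) = 0.2589 +/- 1.7005i.
For a conjugate pair |z|^2 = z * conj(z) = (product of roots) = c/a = 1/(0.338) = 2.95858, so |z| = sqrt(2.95858) = 1.7201 for both roots.
Moduli of all roots: 1.7201, 1.7201.
All moduli strictly greater than 1? Yes.
Verdict: Invertible.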